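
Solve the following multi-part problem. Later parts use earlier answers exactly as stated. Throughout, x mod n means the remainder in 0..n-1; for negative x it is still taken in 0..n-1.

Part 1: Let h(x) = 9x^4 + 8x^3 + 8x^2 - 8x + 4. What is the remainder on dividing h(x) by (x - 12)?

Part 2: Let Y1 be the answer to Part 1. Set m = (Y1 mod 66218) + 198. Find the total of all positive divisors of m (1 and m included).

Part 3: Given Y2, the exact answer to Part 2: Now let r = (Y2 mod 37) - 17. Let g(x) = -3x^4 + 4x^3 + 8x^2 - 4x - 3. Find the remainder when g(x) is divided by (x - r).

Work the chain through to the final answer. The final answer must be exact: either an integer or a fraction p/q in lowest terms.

2

Part 1: remainder = value at the root: 9*(12)^4 + 8*(12)^3 + 8*(12)^2 - 8*(12)^1 + 4 = (186624) + (13824) + (1152) + (-96) + (4) = 201508; answer 201508
Part 2: Y1 = 201508; m = 3052; 3052 = 2^2 * 7 * 109; sigma = (1 + 2 + 4) * (1 + 7) * (1 + 109) = 7 * 8 * 110 = 6160; answer 6160
Part 3: Y2 = 6160; r = 1; remainder = value at the root: -3*(1)^4 + 4*(1)^3 + 8*(1)^2 - 4*(1)^1 - 3 = (-3) + (4) + (8) + (-4) + (-3) = 2; answer 2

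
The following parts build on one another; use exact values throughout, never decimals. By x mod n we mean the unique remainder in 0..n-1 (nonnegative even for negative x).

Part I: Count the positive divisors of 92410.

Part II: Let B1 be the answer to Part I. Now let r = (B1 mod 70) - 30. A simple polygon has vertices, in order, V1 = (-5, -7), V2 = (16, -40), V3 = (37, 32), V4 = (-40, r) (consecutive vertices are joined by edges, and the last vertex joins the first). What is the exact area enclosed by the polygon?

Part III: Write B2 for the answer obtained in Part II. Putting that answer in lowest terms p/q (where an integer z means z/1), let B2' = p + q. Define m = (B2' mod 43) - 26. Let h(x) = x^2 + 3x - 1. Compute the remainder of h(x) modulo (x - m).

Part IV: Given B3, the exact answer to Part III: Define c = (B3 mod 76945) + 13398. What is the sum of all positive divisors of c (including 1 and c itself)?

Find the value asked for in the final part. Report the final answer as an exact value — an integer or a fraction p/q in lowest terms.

24480

Part I: 92410 = 2 * 5 * 9241; number of divisors = (1+1) * (1+1) * (1+1) = 8; answer 8
Part II: B1 = 8; r = -22; cross terms: (-5*-40 - 16*-7)=312, (16*32 - 37*-40)=1992, (37*-22 - -40*32)=466, (-40*-7 - -5*-22)=170; twice the area = |2940| = 2940; area = 1470; answer 1470
Part III: B2 = 1470; threaded value p + q = 1471; m = -17; remainder = value at the root: 1*(-17)^2 + 3*(-17)^1 - 1 = (289) + (-51) + (-1) = 237; answer 237
Part IV: B3 = 237; c = 13635; 13635 = 3^3 * 5 * 101; sigma = (1 + 3 + 9 + 27) * (1 + 5) * (1 + 101) = 40 * 6 * 102 = 24480; answer 24480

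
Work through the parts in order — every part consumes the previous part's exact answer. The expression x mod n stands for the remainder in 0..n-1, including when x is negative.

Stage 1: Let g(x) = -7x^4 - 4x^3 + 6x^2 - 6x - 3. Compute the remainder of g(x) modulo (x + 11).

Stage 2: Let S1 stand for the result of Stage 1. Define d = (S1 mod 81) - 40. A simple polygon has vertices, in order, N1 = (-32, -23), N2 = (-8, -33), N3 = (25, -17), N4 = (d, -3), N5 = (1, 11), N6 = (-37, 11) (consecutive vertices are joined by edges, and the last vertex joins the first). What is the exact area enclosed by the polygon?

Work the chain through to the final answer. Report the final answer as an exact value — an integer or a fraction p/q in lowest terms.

1355

Stage 1: remainder = value at the root: -7*(-11)^4 - 4*(-11)^3 + 6*(-11)^2 - 6*(-11)^1 - 3 = (-102487) + (5324) + (726) + (66) + (-3) = -96374; answer -96374
Stage 2: S1 = -96374; d = -24; cross terms: (-32*-33 - -8*-23)=872, (-8*-17 - 25*-33)=961, (25*-3 - -24*-17)=-483, (-24*11 - 1*-3)=-261, (1*11 - -37*11)=418, (-37*-23 - -32*11)=1203; twice the area = |2710| = 2710; area = 1355; answer 1355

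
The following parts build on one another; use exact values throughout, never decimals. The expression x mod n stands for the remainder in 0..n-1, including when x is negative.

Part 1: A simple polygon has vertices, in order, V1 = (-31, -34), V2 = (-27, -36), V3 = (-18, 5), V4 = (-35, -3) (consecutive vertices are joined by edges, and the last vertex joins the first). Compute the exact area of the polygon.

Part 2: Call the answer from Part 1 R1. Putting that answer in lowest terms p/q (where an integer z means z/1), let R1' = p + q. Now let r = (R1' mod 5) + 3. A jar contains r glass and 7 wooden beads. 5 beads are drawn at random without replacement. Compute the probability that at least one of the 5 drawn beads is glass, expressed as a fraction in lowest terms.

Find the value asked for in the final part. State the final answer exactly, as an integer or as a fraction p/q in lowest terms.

Part 1: cross terms: (-31*-36 - -27*-34)=198, (-27*5 - -18*-36)=-783, (-18*-3 - -35*5)=229, (-35*-34 - -31*-3)=1097; twice the area = |741| = 741; area = 741/2; answer 741/2
Part 2: R1 = 741/2; threaded value p + q = 743; r = 6; total draws C(13,5) = 1287; complement C(7,5) = 21; favorable 1287 - 21 = 1266; P = 422/429; answer 422/429

422/429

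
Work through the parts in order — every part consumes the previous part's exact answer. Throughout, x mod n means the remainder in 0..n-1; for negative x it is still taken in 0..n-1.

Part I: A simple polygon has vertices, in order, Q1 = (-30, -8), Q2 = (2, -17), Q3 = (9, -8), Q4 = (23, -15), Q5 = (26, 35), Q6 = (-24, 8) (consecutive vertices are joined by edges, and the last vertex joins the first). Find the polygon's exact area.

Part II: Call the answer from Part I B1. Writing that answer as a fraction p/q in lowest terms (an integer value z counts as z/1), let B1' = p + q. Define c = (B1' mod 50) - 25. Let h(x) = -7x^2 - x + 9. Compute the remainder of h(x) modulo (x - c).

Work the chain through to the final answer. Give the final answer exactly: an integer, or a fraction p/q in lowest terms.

Part I: cross terms: (-30*-17 - 2*-8)=526, (2*-8 - 9*-17)=137, (9*-15 - 23*-8)=49, (23*35 - 26*-15)=1195, (26*8 - -24*35)=1048, (-24*-8 - -30*8)=432; twice the area = |3387| = 3387; area = 3387/2; answer 3387/2
Part II: B1 = 3387/2; threaded value p + q = 3389; c = 14; remainder = value at the root: -7*(14)^2 - 1*(14)^1 + 9 = (-1372) + (-14) + (9) = -1377; answer -1377

-1377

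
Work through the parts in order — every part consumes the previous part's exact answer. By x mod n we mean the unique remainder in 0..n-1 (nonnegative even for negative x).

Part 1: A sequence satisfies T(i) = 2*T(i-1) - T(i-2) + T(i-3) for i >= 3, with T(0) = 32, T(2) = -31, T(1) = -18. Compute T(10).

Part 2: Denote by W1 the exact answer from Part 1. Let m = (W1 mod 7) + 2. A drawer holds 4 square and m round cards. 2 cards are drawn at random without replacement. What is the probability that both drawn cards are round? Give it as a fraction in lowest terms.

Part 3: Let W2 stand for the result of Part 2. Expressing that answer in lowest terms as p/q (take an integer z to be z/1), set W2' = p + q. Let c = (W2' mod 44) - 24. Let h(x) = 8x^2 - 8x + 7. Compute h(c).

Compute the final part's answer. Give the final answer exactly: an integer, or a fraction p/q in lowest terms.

Part 1: T(3) = 2*(-31) - 1*(-18) + 1*(32) = -12; iterating: T(3)=-12, T(4)=-11, T(5)=-41, T(6)=-83, T(7)=-136, T(8)=-230, T(9)=-407, T(10)=-720; answer -720
Part 2: W1 = -720; m = 3; total draws C(7,2) = 21; favorable C(3,2) = 3; P = 1/7; answer 1/7
Part 3: W2 = 1/7; threaded value p + q = 8; c = -16; 8*(-16)^2 - 8*(-16)^1 + 7 = (2048) + (128) + (7) = 2183; answer 2183

2183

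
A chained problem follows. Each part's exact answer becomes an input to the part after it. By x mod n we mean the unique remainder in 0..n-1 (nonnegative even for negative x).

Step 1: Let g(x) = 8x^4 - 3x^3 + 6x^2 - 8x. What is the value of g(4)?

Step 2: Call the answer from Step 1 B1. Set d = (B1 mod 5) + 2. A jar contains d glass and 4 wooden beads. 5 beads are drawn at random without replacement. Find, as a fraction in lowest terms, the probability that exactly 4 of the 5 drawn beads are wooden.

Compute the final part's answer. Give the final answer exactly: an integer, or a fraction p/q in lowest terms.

Step 1: 8*(4)^4 - 3*(4)^3 + 6*(4)^2 - 8*(4)^1 = (2048) + (-192) + (96) + (-32) = 1920; answer 1920
Step 2: B1 = 1920; d = 2; total draws C(6,5) = 6; favorable C(4,4)*C(2,1) = 2; P = 1/3; answer 1/3

1/3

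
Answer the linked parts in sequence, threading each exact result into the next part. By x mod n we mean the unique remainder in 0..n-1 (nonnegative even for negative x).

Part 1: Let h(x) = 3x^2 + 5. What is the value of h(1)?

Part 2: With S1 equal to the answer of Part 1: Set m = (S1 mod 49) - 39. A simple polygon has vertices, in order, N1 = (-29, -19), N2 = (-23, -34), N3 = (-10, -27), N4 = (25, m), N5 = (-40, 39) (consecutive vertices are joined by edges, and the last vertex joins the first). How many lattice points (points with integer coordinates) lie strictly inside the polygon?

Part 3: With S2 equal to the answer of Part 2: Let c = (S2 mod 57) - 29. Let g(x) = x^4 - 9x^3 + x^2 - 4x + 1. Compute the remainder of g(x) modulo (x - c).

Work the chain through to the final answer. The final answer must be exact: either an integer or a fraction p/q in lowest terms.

389966

Part 1: 3*(1)^2 + 5 = (3) + (5) = 8; answer 8
Part 2: S1 = 8; m = -31; cross terms: (-29*-34 - -23*-19)=549, (-23*-27 - -10*-34)=281, (-10*-31 - 25*-27)=985, (25*39 - -40*-31)=-265, (-40*-19 - -29*39)=1891; twice the area = |3441| = 3441; area = 3441/2; boundary points = 3 + 1 + 1 + 5 + 1 = 11; strictly interior points = area - boundary/2 + 1 = 1716; answer 1716
Part 3: S2 = 1716; c = -23; remainder = value at the root: 1*(-23)^4 - 9*(-23)^3 + 1*(-23)^2 - 4*(-23)^1 + 1 = (279841) + (109503) + (529) + (92) + (1) = 389966; answer 389966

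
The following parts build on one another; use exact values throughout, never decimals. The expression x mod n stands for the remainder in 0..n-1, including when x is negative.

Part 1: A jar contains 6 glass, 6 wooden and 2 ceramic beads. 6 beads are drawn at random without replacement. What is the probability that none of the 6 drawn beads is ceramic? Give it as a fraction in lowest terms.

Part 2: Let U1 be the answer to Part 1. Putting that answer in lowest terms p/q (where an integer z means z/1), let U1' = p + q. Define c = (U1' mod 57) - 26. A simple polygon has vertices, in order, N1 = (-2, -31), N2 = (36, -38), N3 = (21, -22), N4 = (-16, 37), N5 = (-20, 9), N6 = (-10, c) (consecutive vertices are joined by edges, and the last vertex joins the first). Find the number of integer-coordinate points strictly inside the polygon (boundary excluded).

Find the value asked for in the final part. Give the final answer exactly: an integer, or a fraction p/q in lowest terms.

1386

Part 1: total draws C(14,6) = 3003; favorable C(12,6) = 924; P = 4/13; answer 4/13
Part 2: U1 = 4/13; threaded value p + q = 17; c = -9; cross terms: (-2*-38 - 36*-31)=1192, (36*-22 - 21*-38)=6, (21*37 - -16*-22)=425, (-16*9 - -20*37)=596, (-20*-9 - -10*9)=270, (-10*-31 - -2*-9)=292; twice the area = |2781| = 2781; area = 2781/2; boundary points = 1 + 1 + 1 + 4 + 2 + 2 = 11; strictly interior points = area - boundary/2 + 1 = 1386; answer 1386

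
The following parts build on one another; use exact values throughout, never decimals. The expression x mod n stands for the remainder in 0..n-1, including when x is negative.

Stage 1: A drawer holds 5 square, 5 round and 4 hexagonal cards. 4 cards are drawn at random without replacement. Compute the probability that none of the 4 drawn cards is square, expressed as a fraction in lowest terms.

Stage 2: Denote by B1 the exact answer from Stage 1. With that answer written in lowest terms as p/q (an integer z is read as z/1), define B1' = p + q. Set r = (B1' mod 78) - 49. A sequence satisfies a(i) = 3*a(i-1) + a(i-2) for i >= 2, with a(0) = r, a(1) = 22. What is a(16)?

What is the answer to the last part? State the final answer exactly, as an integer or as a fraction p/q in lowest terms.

482510446

Stage 1: total draws C(14,4) = 1001; favorable C(9,4) = 126; P = 18/143; answer 18/143
Stage 2: B1 = 18/143; threaded value p + q = 161; r = -44; a(2) = 3*(22) + 1*(-44) = 22; iterating: a(2)=22, a(3)=88, a(4)=286, a(5)=946, a(6)=3124, a(7)=10318, a(8)=34078, a(9)=112552, a(10)=371734, a(11)=1227754, a(12)=4054996, a(13)=13392742, a(14)=44233222, a(15)=146092408, a(16)=482510446; answer 482510446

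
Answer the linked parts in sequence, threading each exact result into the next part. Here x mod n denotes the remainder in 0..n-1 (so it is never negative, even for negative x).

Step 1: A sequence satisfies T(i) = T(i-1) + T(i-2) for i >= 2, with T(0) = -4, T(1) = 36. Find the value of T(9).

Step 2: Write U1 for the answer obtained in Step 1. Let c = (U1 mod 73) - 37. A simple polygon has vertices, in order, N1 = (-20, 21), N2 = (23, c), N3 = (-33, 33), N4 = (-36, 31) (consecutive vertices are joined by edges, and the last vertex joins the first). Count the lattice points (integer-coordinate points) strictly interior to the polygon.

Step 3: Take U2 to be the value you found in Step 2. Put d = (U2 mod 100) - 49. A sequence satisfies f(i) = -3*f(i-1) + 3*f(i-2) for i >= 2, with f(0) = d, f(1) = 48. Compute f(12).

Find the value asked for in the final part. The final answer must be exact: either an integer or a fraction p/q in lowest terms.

Step 1: T(2) = 1*(36) + 1*(-4) = 32; iterating: T(2)=32, T(3)=68, T(4)=100, T(5)=168, T(6)=268, T(7)=436, T(8)=704, T(9)=1140; answer 1140
Step 2: U1 = 1140; c = 8; cross terms: (-20*8 - 23*21)=-643, (23*33 - -33*8)=1023, (-33*31 - -36*33)=165, (-36*21 - -20*31)=-136; twice the area = |409| = 409; area = 409/2; boundary points = 1 + 1 + 1 + 2 = 5; strictly interior points = area - boundary/2 + 1 = 203; answer 203
Step 3: U2 = 203; d = -46; f(2) = -3*(48) + 3*(-46) = -282; iterating: f(2)=-282, f(3)=990, f(4)=-3816, f(5)=14418, f(6)=-54702, f(7)=207360, f(8)=-786186, f(9)=2980638, f(10)=-11300472, f(11)=42843330, f(12)=-162431406; answer -162431406

-162431406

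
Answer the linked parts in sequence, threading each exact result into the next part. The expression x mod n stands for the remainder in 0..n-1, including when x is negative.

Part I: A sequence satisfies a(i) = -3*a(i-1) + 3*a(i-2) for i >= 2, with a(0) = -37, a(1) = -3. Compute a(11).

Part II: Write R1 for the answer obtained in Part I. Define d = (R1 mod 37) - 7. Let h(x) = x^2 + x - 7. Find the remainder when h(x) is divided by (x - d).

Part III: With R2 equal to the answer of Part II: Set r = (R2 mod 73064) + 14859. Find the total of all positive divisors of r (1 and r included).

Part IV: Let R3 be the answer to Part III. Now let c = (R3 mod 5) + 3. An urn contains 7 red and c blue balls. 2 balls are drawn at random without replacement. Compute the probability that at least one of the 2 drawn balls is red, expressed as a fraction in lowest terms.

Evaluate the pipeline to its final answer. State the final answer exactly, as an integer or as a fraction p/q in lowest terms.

14/15

Part I: a(2) = -3*(-3) + 3*(-37) = -102; iterating: a(2)=-102, a(3)=297, a(4)=-1197, a(5)=4482, a(6)=-17037, a(7)=64557, a(8)=-244782, a(9)=928017, a(10)=-3518397, a(11)=13339242; answer 13339242
Part II: R1 = 13339242; d = -5; remainder = value at the root: 1*(-5)^2 + 1*(-5)^1 - 7 = (25) + (-5) + (-7) = 13; answer 13
Part III: R2 = 13; r = 14872; 14872 = 2^3 * 11 * 13^2; sigma = (1 + 2 + 4 + 8) * (1 + 11) * (1 + 13 + 169) = 15 * 12 * 183 = 32940; answer 32940
Part IV: R3 = 32940; c = 3; total draws C(10,2) = 45; complement C(3,2) = 3; favorable 45 - 3 = 42; P = 14/15; answer 14/15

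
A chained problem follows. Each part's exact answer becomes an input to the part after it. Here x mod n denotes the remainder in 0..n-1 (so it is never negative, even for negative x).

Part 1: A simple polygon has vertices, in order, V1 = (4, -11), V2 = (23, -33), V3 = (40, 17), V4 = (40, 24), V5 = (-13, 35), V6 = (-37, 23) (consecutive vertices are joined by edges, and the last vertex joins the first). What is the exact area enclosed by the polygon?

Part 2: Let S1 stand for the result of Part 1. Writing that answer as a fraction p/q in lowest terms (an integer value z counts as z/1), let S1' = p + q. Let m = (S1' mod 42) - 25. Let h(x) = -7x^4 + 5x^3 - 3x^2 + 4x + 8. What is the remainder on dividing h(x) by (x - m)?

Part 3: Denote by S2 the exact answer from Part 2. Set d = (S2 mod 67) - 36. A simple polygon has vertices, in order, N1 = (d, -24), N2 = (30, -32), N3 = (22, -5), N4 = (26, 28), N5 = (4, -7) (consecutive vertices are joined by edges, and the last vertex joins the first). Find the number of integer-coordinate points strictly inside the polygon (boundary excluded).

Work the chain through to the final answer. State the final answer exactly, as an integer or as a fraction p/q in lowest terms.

Part 1: cross terms: (4*-33 - 23*-11)=121, (23*17 - 40*-33)=1711, (40*24 - 40*17)=280, (40*35 - -13*24)=1712, (-13*23 - -37*35)=996, (-37*-11 - 4*23)=315; twice the area = |5135| = 5135; area = 5135/2; answer 5135/2
Part 2: S1 = 5135/2; threaded value p + q = 5137; m = -12; remainder = value at the root: -7*(-12)^4 + 5*(-12)^3 - 3*(-12)^2 + 4*(-12)^1 + 8 = (-145152) + (-8640) + (-432) + (-48) + (8) = -154264; answer -154264
Part 3: S2 = -154264; d = 1; cross terms: (1*-32 - 30*-24)=688, (30*-5 - 22*-32)=554, (22*28 - 26*-5)=746, (26*-7 - 4*28)=-294, (4*-24 - 1*-7)=-89; twice the area = |1605| = 1605; area = 1605/2; boundary points = 1 + 1 + 1 + 1 + 1 = 5; strictly interior points = area - boundary/2 + 1 = 801; answer 801

801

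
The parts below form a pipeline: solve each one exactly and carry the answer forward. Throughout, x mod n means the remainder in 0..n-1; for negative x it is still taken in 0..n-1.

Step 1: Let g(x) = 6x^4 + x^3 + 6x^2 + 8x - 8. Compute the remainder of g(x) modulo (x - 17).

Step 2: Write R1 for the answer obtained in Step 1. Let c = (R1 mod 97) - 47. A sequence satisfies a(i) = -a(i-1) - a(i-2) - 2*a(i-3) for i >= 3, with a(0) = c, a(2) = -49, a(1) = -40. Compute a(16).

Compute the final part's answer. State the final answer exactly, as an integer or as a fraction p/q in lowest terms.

Step 1: remainder = value at the root: 6*(17)^4 + 1*(17)^3 + 6*(17)^2 + 8*(17)^1 - 8 = (501126) + (4913) + (1734) + (136) + (-8) = 507901; answer 507901
Step 2: R1 = 507901; c = -38; a(3) = -1*(-49) - 1*(-40) - 2*(-38) = 165; iterating: a(3)=165, a(4)=-36, a(5)=-31, a(6)=-263, a(7)=366, a(8)=-41, a(9)=201, a(10)=-892, a(11)=773, a(12)=-283, a(13)=1294, a(14)=-2557, a(15)=1829, a(16)=-1860; answer -1860

-1860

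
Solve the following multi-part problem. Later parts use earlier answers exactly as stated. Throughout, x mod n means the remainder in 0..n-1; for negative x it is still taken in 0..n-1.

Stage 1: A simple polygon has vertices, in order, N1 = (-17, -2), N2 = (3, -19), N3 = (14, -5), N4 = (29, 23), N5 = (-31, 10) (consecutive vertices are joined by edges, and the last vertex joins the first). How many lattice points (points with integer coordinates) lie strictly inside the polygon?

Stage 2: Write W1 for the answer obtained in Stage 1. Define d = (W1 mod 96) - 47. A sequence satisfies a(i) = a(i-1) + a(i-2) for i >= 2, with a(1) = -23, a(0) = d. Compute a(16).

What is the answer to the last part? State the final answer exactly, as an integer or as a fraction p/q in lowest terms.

Stage 1: cross terms: (-17*-19 - 3*-2)=329, (3*-5 - 14*-19)=251, (14*23 - 29*-5)=467, (29*10 - -31*23)=1003, (-31*-2 - -17*10)=232; twice the area = |2282| = 2282; area = 1141; boundary points = 1 + 1 + 1 + 1 + 2 = 6; strictly interior points = area - boundary/2 + 1 = 1139; answer 1139
Stage 2: W1 = 1139; d = 36; a(2) = 1*(-23) + 1*(36) = 13; iterating: a(2)=13, a(3)=-10, a(4)=3, a(5)=-7, a(6)=-4, a(7)=-11, a(8)=-15, a(9)=-26, a(10)=-41, a(11)=-67, a(12)=-108, a(13)=-175, a(14)=-283, a(15)=-458, a(16)=-741; answer -741

-741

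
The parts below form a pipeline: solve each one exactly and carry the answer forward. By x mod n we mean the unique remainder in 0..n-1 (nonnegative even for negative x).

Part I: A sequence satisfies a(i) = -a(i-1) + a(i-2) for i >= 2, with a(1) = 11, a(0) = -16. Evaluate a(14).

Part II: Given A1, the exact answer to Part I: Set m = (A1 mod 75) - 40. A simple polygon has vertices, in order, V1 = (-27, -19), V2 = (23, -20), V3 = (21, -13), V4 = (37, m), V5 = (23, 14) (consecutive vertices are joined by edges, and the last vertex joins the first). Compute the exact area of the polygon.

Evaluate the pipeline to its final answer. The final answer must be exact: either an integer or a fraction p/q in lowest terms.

Part I: a(2) = -1*(11) + 1*(-16) = -27; iterating: a(2)=-27, a(3)=38, a(4)=-65, a(5)=103, a(6)=-168, a(7)=271, a(8)=-439, a(9)=710, a(10)=-1149, a(11)=1859, a(12)=-3008, a(13)=4867, a(14)=-7875; answer -7875
Part II: A1 = -7875; m = -40; cross terms: (-27*-20 - 23*-19)=977, (23*-13 - 21*-20)=121, (21*-40 - 37*-13)=-359, (37*14 - 23*-40)=1438, (23*-19 - -27*14)=-59; twice the area = |2118| = 2118; area = 1059; answer 1059

1059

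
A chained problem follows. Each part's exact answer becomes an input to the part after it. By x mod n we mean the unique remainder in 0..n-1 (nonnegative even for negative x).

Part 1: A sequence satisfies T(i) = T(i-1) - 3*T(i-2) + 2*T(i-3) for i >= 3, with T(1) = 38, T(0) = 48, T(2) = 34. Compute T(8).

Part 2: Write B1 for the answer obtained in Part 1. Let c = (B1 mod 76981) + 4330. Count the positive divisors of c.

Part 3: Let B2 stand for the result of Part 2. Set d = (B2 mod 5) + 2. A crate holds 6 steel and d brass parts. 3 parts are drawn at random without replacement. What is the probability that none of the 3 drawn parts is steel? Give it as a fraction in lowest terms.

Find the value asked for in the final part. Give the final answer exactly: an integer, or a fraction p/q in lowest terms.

2/33

Part 1: T(3) = 1*(34) - 3*(38) + 2*(48) = 16; iterating: T(3)=16, T(4)=-10, T(5)=10, T(6)=72, T(7)=22, T(8)=-174; answer -174
Part 2: B1 = -174; c = 81137; 81137 = 7 * 67 * 173; number of divisors = (1+1) * (1+1) * (1+1) = 8; answer 8
Part 3: B2 = 8; d = 5; total draws C(11,3) = 165; favorable C(5,3) = 10; P = 2/33; answer 2/33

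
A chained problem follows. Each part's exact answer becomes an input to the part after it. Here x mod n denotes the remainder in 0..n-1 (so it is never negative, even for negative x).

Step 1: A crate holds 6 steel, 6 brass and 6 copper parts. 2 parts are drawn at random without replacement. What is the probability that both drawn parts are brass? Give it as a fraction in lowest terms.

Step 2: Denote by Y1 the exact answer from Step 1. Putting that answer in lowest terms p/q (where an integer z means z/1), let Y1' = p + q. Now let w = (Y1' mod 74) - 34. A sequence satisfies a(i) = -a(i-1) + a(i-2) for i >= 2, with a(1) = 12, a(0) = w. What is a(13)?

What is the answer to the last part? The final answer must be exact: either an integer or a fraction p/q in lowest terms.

Step 1: total draws C(18,2) = 153; favorable C(6,2) = 15; P = 5/51; answer 5/51
Step 2: Y1 = 5/51; threaded value p + q = 56; w = 22; a(2) = -1*(12) + 1*(22) = 10; iterating: a(2)=10, a(3)=2, a(4)=8, a(5)=-6, a(6)=14, a(7)=-20, a(8)=34, a(9)=-54, a(10)=88, a(11)=-142, a(12)=230, a(13)=-372; answer -372

-372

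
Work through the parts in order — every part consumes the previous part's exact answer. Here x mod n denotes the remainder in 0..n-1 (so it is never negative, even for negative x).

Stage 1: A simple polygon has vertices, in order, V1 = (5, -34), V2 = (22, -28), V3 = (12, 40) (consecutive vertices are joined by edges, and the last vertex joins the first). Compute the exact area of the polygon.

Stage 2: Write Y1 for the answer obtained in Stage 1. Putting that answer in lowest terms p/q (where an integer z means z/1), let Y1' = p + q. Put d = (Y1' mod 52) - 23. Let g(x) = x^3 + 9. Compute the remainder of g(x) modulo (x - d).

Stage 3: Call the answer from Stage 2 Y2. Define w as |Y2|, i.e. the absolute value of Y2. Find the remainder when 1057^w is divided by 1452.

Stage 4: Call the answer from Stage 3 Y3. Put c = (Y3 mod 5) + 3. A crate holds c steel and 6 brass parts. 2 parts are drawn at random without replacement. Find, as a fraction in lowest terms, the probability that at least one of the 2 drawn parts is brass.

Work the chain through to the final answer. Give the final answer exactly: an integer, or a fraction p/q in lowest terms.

Stage 1: cross terms: (5*-28 - 22*-34)=608, (22*40 - 12*-28)=1216, (12*-34 - 5*40)=-608; twice the area = |1216| = 1216; area = 608; answer 608
Stage 2: Y1 = 608; threaded value p + q = 609; d = 14; remainder = value at the root: 1*(14)^3 + 9 = (2744) + (9) = 2753; answer 2753
Stage 3: Y2 = 2753; w = 2753; squarings mod 1452: 1057^1=1057, 1057^2=661, 1057^4=1321, 1057^8=1189, 1057^16=925, 1057^32=397, 1057^64=793, 1057^128=133, 1057^256=265, 1057^512=529, 1057^1024=1057, 1057^2048=661; 1057^2753 = 1057^1 * 1057^64 * 1057^128 * 1057^512 * 1057^2048 = 265 (mod 1452); answer 265
Stage 4: Y3 = 265; c = 3; total draws C(9,2) = 36; complement C(3,2) = 3; favorable 36 - 3 = 33; P = 11/12; answer 11/12

11/12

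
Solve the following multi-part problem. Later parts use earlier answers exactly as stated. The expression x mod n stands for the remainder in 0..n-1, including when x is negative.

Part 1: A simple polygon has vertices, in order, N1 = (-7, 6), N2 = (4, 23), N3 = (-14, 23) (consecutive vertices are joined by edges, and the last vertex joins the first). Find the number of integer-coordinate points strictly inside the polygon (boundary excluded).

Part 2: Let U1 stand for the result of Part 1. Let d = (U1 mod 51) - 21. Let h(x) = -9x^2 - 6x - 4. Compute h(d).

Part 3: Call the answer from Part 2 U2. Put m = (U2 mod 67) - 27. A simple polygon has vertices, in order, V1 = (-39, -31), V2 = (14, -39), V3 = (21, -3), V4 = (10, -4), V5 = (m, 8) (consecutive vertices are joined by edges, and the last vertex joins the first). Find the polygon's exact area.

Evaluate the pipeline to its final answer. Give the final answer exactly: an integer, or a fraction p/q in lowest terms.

1157

Part 1: cross terms: (-7*23 - 4*6)=-185, (4*23 - -14*23)=414, (-14*6 - -7*23)=77; twice the area = |306| = 306; area = 153; boundary points = 1 + 18 + 1 = 20; strictly interior points = area - boundary/2 + 1 = 144; answer 144
Part 2: U1 = 144; d = 21; -9*(21)^2 - 6*(21)^1 - 4 = (-3969) + (-126) + (-4) = -4099; answer -4099
Part 3: U2 = -4099; m = 28; cross terms: (-39*-39 - 14*-31)=1955, (14*-3 - 21*-39)=777, (21*-4 - 10*-3)=-54, (10*8 - 28*-4)=192, (28*-31 - -39*8)=-556; twice the area = |2314| = 2314; area = 1157; answer 1157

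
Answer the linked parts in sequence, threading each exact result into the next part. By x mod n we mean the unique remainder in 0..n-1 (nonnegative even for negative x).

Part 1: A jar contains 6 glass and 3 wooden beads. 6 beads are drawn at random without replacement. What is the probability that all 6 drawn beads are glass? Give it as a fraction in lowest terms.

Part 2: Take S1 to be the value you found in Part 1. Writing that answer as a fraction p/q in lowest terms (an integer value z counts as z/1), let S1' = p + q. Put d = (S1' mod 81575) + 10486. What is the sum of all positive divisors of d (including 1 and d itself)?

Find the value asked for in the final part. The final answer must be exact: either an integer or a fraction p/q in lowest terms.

11916

Part 1: total draws C(9,6) = 84; favorable C(6,6) = 1; P = 1/84; answer 1/84
Part 2: S1 = 1/84; threaded value p + q = 85; d = 10571; 10571 = 11 * 31^2; sigma = (1 + 11) * (1 + 31 + 961) = 12 * 993 = 11916; answer 11916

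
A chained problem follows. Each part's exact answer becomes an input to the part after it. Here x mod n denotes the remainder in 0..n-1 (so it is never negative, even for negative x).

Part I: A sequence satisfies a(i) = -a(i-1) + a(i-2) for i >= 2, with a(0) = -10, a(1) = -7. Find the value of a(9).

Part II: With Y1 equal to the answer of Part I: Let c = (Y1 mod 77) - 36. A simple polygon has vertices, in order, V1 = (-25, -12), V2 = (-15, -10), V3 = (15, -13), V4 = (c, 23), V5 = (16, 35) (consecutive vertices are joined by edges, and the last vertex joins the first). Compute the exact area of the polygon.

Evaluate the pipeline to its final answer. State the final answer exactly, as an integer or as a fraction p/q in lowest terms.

1699/2

Part I: a(2) = -1*(-7) + 1*(-10) = -3; iterating: a(2)=-3, a(3)=-4, a(4)=1, a(5)=-5, a(6)=6, a(7)=-11, a(8)=17, a(9)=-28; answer -28
Part II: Y1 = -28; c = 13; cross terms: (-25*-10 - -15*-12)=70, (-15*-13 - 15*-10)=345, (15*23 - 13*-13)=514, (13*35 - 16*23)=87, (16*-12 - -25*35)=683; twice the area = |1699| = 1699; area = 1699/2; answer 1699/2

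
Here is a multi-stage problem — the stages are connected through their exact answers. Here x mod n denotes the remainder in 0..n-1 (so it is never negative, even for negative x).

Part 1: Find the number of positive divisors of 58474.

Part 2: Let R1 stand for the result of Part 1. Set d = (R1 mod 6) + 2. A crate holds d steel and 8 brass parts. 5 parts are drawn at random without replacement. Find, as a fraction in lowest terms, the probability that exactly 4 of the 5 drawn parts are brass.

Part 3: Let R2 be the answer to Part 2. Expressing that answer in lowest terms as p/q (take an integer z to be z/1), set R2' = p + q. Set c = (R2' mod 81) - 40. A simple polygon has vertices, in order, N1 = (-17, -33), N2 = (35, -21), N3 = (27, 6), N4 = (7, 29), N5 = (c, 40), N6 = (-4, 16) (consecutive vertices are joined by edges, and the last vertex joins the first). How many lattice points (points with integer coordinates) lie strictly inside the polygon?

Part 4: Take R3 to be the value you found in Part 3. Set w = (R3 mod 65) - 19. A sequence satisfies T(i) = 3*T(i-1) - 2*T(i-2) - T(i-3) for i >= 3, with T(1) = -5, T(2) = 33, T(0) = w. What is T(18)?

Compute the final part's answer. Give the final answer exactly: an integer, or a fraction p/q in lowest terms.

Part 1: 58474 = 2 * 13^2 * 173; number of divisors = (1+1) * (2+1) * (1+1) = 12; answer 12
Part 2: R1 = 12; d = 2; total draws C(10,5) = 252; favorable C(8,4)*C(2,1) = 140; P = 5/9; answer 5/9
Part 3: R2 = 5/9; threaded value p + q = 14; c = -26; cross terms: (-17*-21 - 35*-33)=1512, (35*6 - 27*-21)=777, (27*29 - 7*6)=741, (7*40 - -26*29)=1034, (-26*16 - -4*40)=-256, (-4*-33 - -17*16)=404; twice the area = |4212| = 4212; area = 2106; boundary points = 4 + 1 + 1 + 11 + 2 + 1 = 20; strictly interior points = area - boundary/2 + 1 = 2097; answer 2097
Part 4: R3 = 2097; w = -2; T(3) = 3*(33) - 2*(-5) - 1*(-2) = 111; iterating: T(3)=111, T(4)=272, T(5)=561, T(6)=1028, T(7)=1690, T(8)=2453, T(9)=2951, T(10)=2257, T(11)=-1584, T(12)=-12217, T(13)=-35740, T(14)=-81202, T(15)=-159909, T(16)=-281583, T(17)=-443729, T(18)=-608112; answer -608112

-608112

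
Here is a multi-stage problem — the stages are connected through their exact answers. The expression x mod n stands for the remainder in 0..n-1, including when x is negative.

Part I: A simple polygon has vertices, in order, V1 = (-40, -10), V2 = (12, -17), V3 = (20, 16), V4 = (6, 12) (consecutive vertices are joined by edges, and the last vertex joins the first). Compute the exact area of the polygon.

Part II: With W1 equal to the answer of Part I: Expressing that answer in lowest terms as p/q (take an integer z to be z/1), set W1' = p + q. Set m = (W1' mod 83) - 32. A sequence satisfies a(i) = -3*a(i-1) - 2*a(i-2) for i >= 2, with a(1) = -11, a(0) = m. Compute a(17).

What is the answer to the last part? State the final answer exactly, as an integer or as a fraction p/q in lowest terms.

Part I: cross terms: (-40*-17 - 12*-10)=800, (12*16 - 20*-17)=532, (20*12 - 6*16)=144, (6*-10 - -40*12)=420; twice the area = |1896| = 1896; area = 948; answer 948
Part II: W1 = 948; threaded value p + q = 949; m = 4; a(2) = -3*(-11) - 2*(4) = 25; iterating: a(2)=25, a(3)=-53, a(4)=109, a(5)=-221, a(6)=445, a(7)=-893, a(8)=1789, a(9)=-3581, a(10)=7165, a(11)=-14333, a(12)=28669, a(13)=-57341, a(14)=114685, a(15)=-229373, a(16)=458749, a(17)=-917501; answer -917501

-917501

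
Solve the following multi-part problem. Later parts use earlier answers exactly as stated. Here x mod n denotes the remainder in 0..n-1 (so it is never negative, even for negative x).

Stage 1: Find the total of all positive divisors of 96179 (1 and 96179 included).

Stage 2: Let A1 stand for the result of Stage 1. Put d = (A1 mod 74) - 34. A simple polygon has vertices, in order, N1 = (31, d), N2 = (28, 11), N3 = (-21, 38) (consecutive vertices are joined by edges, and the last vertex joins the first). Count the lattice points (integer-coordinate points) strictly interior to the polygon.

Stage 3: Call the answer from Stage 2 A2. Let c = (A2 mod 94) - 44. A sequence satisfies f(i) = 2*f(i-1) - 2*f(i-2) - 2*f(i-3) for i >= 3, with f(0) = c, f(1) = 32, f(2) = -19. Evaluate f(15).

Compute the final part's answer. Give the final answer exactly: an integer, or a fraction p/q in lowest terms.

Stage 1: 96179 is prime, so its only divisors are 1 and 96179; sigma = 1 + 96179 = 96180; answer 96180
Stage 2: A1 = 96180; d = 20; cross terms: (31*11 - 28*20)=-219, (28*38 - -21*11)=1295, (-21*20 - 31*38)=-1598; twice the area = |-522| = 522; area = 261; boundary points = 3 + 1 + 2 = 6; strictly interior points = area - boundary/2 + 1 = 259; answer 259
Stage 3: A2 = 259; c = 27; f(3) = 2*(-19) - 2*(32) - 2*(27) = -156; iterating: f(3)=-156, f(4)=-338, f(5)=-326, f(6)=336, f(7)=2000, f(8)=3980, f(9)=3288, f(10)=-5384, f(11)=-25304, f(12)=-46416, f(13)=-31456, f(14)=80528, f(15)=316800; answer 316800

316800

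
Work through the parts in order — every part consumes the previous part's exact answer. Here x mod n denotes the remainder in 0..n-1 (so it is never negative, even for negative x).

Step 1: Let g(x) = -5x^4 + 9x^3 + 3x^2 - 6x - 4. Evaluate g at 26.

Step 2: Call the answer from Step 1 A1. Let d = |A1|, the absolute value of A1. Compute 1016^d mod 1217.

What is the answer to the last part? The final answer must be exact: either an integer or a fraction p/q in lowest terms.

Step 1: -5*(26)^4 + 9*(26)^3 + 3*(26)^2 - 6*(26)^1 - 4 = (-2284880) + (158184) + (2028) + (-156) + (-4) = -2124828; answer -2124828
Step 2: A1 = -2124828; d = 2124828; squarings mod 1217: 1016^1=1016, 1016^2=240, 1016^4=401, 1016^8=157, 1016^16=309, 1016^32=555, 1016^64=124, 1016^128=772, 1016^256=871, 1016^512=450, 1016^1024=478, 1016^2048=905, 1016^4096=1201, 1016^8192=256, 1016^16384=1035, 1016^32768=265, 1016^65536=856, 1016^131072=102, 1016^262144=668, 1016^524288=802, 1016^1048576=628, 1016^2097152=76; 1016^2124828 = 1016^4 * 1016^8 * 1016^16 * 1016^1024 * 1016^2048 * 1016^8192 * 1016^16384 * 1016^2097152 = 512 (mod 1217); answer 512

512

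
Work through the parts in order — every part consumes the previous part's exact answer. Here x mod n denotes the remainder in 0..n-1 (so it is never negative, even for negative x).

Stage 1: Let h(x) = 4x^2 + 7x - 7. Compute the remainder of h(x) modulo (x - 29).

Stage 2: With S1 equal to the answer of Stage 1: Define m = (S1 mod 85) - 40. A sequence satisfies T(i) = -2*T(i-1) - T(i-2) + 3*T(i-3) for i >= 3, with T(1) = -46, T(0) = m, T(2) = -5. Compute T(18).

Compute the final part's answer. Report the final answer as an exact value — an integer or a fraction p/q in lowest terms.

2772865

Stage 1: remainder = value at the root: 4*(29)^2 + 7*(29)^1 - 7 = (3364) + (203) + (-7) = 3560; answer 3560
Stage 2: S1 = 3560; m = 35; T(3) = -2*(-5) - 1*(-46) + 3*(35) = 161; iterating: T(3)=161, T(4)=-455, T(5)=734, T(6)=-530, T(7)=-1039, T(8)=4810, T(9)=-10171, T(10)=12415, T(11)=-229, T(12)=-42470, T(13)=122414, T(14)=-203045, T(15)=156266, T(16)=257755, T(17)=-1280911, T(18)=2772865; answer 2772865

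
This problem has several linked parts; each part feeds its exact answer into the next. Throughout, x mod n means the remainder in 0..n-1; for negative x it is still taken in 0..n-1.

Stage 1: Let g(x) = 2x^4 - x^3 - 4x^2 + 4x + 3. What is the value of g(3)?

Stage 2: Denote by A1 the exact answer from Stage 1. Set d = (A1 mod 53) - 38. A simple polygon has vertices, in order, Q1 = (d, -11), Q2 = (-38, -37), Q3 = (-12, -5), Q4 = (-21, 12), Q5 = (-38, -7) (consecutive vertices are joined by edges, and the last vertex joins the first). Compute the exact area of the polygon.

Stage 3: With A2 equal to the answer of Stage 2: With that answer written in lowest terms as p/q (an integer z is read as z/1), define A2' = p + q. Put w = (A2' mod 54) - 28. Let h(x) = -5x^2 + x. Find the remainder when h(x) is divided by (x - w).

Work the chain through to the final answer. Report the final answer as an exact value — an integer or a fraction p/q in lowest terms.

Stage 1: 2*(3)^4 - 1*(3)^3 - 4*(3)^2 + 4*(3)^1 + 3 = (162) + (-27) + (-36) + (12) + (3) = 114; answer 114
Stage 2: A1 = 114; d = -30; cross terms: (-30*-37 - -38*-11)=692, (-38*-5 - -12*-37)=-254, (-12*12 - -21*-5)=-249, (-21*-7 - -38*12)=603, (-38*-11 - -30*-7)=208; twice the area = |1000| = 1000; area = 500; answer 500
Stage 3: A2 = 500; threaded value p + q = 501; w = -13; remainder = value at the root: -5*(-13)^2 + 1*(-13)^1 = (-845) + (-13) = -858; answer -858

-858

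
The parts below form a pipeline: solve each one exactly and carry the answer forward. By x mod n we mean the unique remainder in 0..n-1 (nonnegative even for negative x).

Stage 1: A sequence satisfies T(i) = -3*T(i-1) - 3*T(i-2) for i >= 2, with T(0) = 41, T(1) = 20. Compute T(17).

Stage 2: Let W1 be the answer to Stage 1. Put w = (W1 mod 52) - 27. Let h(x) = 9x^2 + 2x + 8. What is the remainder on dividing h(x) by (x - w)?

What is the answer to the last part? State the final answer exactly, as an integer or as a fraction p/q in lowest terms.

Stage 1: T(2) = -3*(20) - 3*(41) = -183; iterating: T(2)=-183, T(3)=489, T(4)=-918, T(5)=1287, T(6)=-1107, T(7)=-540, T(8)=4941, T(9)=-13203, T(10)=24786, T(11)=-34749, T(12)=29889, T(13)=14580, T(14)=-133407, T(15)=356481, T(16)=-669222, T(17)=938223; answer 938223
Stage 2: W1 = 938223; w = 12; remainder = value at the root: 9*(12)^2 + 2*(12)^1 + 8 = (1296) + (24) + (8) = 1328; answer 1328

1328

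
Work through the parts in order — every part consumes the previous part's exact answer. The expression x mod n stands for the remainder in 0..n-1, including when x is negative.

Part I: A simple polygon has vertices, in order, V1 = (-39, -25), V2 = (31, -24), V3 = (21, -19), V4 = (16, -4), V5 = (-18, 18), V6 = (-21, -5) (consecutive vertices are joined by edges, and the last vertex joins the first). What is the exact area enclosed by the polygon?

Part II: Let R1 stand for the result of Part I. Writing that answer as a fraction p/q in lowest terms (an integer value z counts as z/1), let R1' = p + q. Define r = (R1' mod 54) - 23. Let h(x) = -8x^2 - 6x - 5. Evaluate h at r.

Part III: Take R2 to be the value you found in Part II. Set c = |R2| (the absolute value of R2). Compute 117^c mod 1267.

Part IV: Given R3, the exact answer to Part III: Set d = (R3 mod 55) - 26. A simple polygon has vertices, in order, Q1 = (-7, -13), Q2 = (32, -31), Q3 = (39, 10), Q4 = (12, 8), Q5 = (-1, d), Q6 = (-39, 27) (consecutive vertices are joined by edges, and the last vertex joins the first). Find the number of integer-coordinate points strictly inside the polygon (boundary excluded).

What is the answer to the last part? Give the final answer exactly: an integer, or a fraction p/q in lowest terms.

Part I: cross terms: (-39*-24 - 31*-25)=1711, (31*-19 - 21*-24)=-85, (21*-4 - 16*-19)=220, (16*18 - -18*-4)=216, (-18*-5 - -21*18)=468, (-21*-25 - -39*-5)=330; twice the area = |2860| = 2860; area = 1430; answer 1430
Part II: R1 = 1430; threaded value p + q = 1431; r = 4; -8*(4)^2 - 6*(4)^1 - 5 = (-128) + (-24) + (-5) = -157; answer -157
Part III: R2 = -157; c = 157; squarings mod 1267: 117^1=117, 117^2=1019, 117^4=688, 117^8=753, 117^16=660, 117^32=1019, 117^64=688, 117^128=753; 117^157 = 117^1 * 117^4 * 117^8 * 117^16 * 117^128 = 1111 (mod 1267); answer 1111
Part IV: R3 = 1111; d = -15; cross terms: (-7*-31 - 32*-13)=633, (32*10 - 39*-31)=1529, (39*8 - 12*10)=192, (12*-15 - -1*8)=-172, (-1*27 - -39*-15)=-612, (-39*-13 - -7*27)=696; twice the area = |2266| = 2266; area = 1133; boundary points = 3 + 1 + 1 + 1 + 2 + 8 = 16; strictly interior points = area - boundary/2 + 1 = 1126; answer 1126

1126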